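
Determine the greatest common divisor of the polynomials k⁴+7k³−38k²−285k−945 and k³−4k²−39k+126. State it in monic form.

k−7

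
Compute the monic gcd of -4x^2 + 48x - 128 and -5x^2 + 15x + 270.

1

Apply the Euclidean algorithm:
  -4x^2 + 48x - 128 = (4/5)(-5x^2 + 15x + 270) + (36x - 344)
  -5x^2 + 15x + 270 = (-(5/36)x - 295/324)(36x - 344) + (-3500/81)
  36x - 344 = (-(729/875)x + 6966/875)(-3500/81) + (0)
The last nonzero remainder is the constant -3500/81, so the polynomials are coprime and gcd = 1.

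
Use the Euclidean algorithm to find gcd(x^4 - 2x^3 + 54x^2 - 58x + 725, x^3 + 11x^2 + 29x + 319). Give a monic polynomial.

By polynomial division,
  x^4 - 2x^3 + 54x^2 - 58x + 725 = (x - 13)(x^3 + 11x^2 + 29x + 319) + (168x^2 + 4872)
  x^3 + 11x^2 + 29x + 319 = ((1/168)x + 11/168)(168x^2 + 4872) + (0)
Last nonzero remainder: 168x^2 + 4872. Dividing through by 168 gives the monic gcd x^2 + 29.

x^2 + 29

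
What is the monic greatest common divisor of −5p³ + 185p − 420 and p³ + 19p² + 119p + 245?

p + 7

By polynomial division,
  −5p³ + 185p − 420 = (−5)(p³ + 19p² + 119p + 245) + (95p² + 780p + 805)
  p³ + 19p² + 119p + 245 = ((1/95)p + 41/361)(95p² + 780p + 805) + ((7920/361)p + 55440/361)
  95p² + 780p + 805 = ((6859/1584)p + 8303/1584)((7920/361)p + 55440/361) + (0)
Last nonzero remainder: (7920/361)p + 55440/361. Dividing through by 7920/361 gives the monic gcd p + 7.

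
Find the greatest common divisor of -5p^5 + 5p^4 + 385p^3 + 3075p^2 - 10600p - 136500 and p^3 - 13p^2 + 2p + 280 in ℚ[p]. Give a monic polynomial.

p^2 - 17p + 70

Repeated division with remainder:
  -5p^5 + 5p^4 + 385p^3 + 3075p^2 - 10600p - 136500 = (-5p^2 - 60p - 385)(p^3 - 13p^2 + 2p + 280) + (-410p^2 + 6970p - 28700)
  p^3 - 13p^2 + 2p + 280 = (-(1/410)p - 2/205)(-410p^2 + 6970p - 28700) + (0)
Last nonzero remainder: -410p^2 + 6970p - 28700. Dividing through by -410 gives the monic gcd p^2 - 17p + 70.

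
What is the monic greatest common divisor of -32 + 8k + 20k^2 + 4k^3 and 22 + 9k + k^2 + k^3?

2 + k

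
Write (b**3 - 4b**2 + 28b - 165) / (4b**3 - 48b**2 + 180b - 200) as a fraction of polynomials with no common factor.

Apply the Euclidean algorithm:
  b**3 - 4b**2 + 28b - 165 = (1/4)(4b**3 - 48b**2 + 180b - 200) + (8b**2 - 17b - 115)
  4b**3 - 48b**2 + 180b - 200 = ((1/2)b - 79/16)(8b**2 - 17b - 115) + ((2457/16)b - 12285/16)
  8b**2 - 17b - 115 = ((128/2457)b + 368/2457)((2457/16)b - 12285/16) + (0)
Last nonzero remainder: (2457/16)b - 12285/16. Dividing through by 2457/16 gives the monic gcd b - 5.
Cancel b - 5 from numerator and denominator to get the reduced form.

(b**2 + b + 33)/(4b**2 - 28b + 40)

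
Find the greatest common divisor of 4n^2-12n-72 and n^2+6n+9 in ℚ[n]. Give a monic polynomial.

n+3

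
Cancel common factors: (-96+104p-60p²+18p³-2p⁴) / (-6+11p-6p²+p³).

(32-24p+12p²-2p³)/(2-3p+p²)

Apply the Euclidean algorithm:
  -2p⁴+18p³-60p²+104p-96 = (-2p+6)(p³-6p²+11p-6) + (-2p²+26p-60)
  p³-6p²+11p-6 = (-(1/2)p-7/2)(-2p²+26p-60) + (72p-216)
  -2p²+26p-60 = (-(1/36)p+5/18)(72p-216) + (0)
Last nonzero remainder: 72p-216. Dividing through by 72 gives the monic gcd p-3.
Cancel p-3 from numerator and denominator to get the reduced form.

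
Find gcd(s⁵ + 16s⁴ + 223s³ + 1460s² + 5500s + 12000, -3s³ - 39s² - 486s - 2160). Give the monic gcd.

s² + 7s + 120

By polynomial division,
  s⁵ + 16s⁴ + 223s³ + 1460s² + 5500s + 12000 = (-(1/3)s² - s - 22/3)(-3s³ - 39s² - 486s - 2160) + (-32s² - 224s - 3840)
  -3s³ - 39s² - 486s - 2160 = ((3/32)s + 9/16)(-32s² - 224s - 3840) + (0)
Last nonzero remainder: -32s² - 224s - 3840. Dividing through by -32 gives the monic gcd s² + 7s + 120.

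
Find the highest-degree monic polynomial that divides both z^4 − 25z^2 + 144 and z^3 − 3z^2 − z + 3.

Euclidean algorithm in ℚ[z]:
  z^4 − 25z^2 + 144 = (z + 3)(z^3 − 3z^2 − z + 3) + (−15z^2 + 135)
  z^3 − 3z^2 − z + 3 = (−(1/15)z + 1/5)(−15z^2 + 135) + (8z − 24)
  −15z^2 + 135 = (−(15/8)z − 45/8)(8z − 24) + (0)
Last nonzero remainder: 8z − 24. Dividing through by 8 gives the monic gcd z − 3.

z − 3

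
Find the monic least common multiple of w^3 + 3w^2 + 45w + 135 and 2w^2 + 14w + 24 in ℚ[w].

w^4 + 7w^3 + 57w^2 + 315w + 540

Repeated division with remainder:
  w^3 + 3w^2 + 45w + 135 = ((1/2)w - 2)(2w^2 + 14w + 24) + (61w + 183)
  2w^2 + 14w + 24 = ((2/61)w + 8/61)(61w + 183) + (0)
Last nonzero remainder: 61w + 183. Dividing through by 61 gives the monic gcd w + 3.
Then lcm(f, g) = f·g / gcd(f, g); expanding and making the result monic gives the answer.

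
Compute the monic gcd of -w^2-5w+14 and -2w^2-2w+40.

1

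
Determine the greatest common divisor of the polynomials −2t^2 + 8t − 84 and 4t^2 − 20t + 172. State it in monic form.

1

Euclidean algorithm in ℚ[t]:
  −2t^2 + 8t − 84 = (−1/2)(4t^2 − 20t + 172) + (−2t + 2)
  4t^2 − 20t + 172 = (−2t + 8)(−2t + 2) + (156)
  −2t + 2 = (−(1/78)t + 1/78)(156) + (0)
The last nonzero remainder is the constant 156, so the polynomials are coprime and gcd = 1.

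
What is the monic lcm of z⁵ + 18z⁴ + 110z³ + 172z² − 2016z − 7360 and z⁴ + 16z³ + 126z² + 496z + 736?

By polynomial division,
  z⁵ + 18z⁴ + 110z³ + 172z² − 2016z − 7360 = (z + 2)(z⁴ + 16z³ + 126z² + 496z + 736) + (−48z³ − 576z² − 3744z − 8832)
  z⁴ + 16z³ + 126z² + 496z + 736 = (−(1/48)z − 1/12)(−48z³ − 576z² − 3744z − 8832) + (0)
Last nonzero remainder: −48z³ − 576z² − 3744z − 8832. Dividing through by −48 gives the monic gcd z³ + 12z² + 78z + 184.
Then lcm(f, g) = f·g / gcd(f, g); expanding and making the result monic gives the answer.

z⁶ + 22z⁵ + 182z⁴ + 612z³ − 1328z² − 15424z − 29440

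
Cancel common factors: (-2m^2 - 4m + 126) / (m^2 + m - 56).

(-2m - 18)/(m + 8)

Euclidean algorithm in ℚ[m]:
  -2m^2 - 4m + 126 = (-2)(m^2 + m - 56) + (-2m + 14)
  m^2 + m - 56 = (-(1/2)m - 4)(-2m + 14) + (0)
Last nonzero remainder: -2m + 14. Dividing through by -2 gives the monic gcd m - 7.
Cancel m - 7 from numerator and denominator to get the reduced form.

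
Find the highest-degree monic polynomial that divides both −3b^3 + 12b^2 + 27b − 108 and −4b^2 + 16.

Apply the Euclidean algorithm:
  −3b^3 + 12b^2 + 27b − 108 = ((3/4)b − 3)(−4b^2 + 16) + (15b − 60)
  −4b^2 + 16 = (−(4/15)b − 16/15)(15b − 60) + (−48)
  15b − 60 = (−(5/16)b + 5/4)(−48) + (0)
The last nonzero remainder is the constant −48, so the polynomials are coprime and gcd = 1.

1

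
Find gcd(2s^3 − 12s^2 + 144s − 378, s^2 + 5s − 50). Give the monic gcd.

Apply the Euclidean algorithm:
  2s^3 − 12s^2 + 144s − 378 = (2s − 22)(s^2 + 5s − 50) + (354s − 1478)
  s^2 + 5s − 50 = ((1/354)s + 812/31329)(354s − 1478) + (−366314/31329)
  354s − 1478 = (−(5545233/183157)s + 23152131/183157)(−366314/31329) + (0)
The last nonzero remainder is the constant −366314/31329, so the polynomials are coprime and gcd = 1.

1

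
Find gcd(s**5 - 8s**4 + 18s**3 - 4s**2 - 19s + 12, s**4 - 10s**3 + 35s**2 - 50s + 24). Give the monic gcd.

s**3 - 8s**2 + 19s - 12

Repeated division with remainder:
  s**5 - 8s**4 + 18s**3 - 4s**2 - 19s + 12 = (s + 2)(s**4 - 10s**3 + 35s**2 - 50s + 24) + (3s**3 - 24s**2 + 57s - 36)
  s**4 - 10s**3 + 35s**2 - 50s + 24 = ((1/3)s - 2/3)(3s**3 - 24s**2 + 57s - 36) + (0)
Last nonzero remainder: 3s**3 - 24s**2 + 57s - 36. Dividing through by 3 gives the monic gcd s**3 - 8s**2 + 19s - 12.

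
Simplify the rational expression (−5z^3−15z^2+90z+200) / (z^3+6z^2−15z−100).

Euclidean algorithm in ℚ[z]:
  −5z^3−15z^2+90z+200 = (−5)(z^3+6z^2−15z−100) + (15z^2+15z−300)
  z^3+6z^2−15z−100 = ((1/15)z+1/3)(15z^2+15z−300) + (0)
Last nonzero remainder: 15z^2+15z−300. Dividing through by 15 gives the monic gcd z^2+z−20.
Cancel z^2+z−20 from numerator and denominator to get the reduced form.

(−5z−10)/(z+5)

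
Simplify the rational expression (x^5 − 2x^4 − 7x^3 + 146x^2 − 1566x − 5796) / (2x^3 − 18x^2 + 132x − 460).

Euclidean algorithm in ℚ[x]:
  x^5 − 2x^4 − 7x^3 + 146x^2 − 1566x − 5796 = ((1/2)x^2 + (7/2)x − 5)(2x^3 − 18x^2 + 132x − 460) + (−176x^2 + 704x − 8096)
  2x^3 − 18x^2 + 132x − 460 = (−(1/88)x + 5/88)(−176x^2 + 704x − 8096) + (0)
Last nonzero remainder: −176x^2 + 704x − 8096. Dividing through by −176 gives the monic gcd x^2 − 4x + 46.
Cancel x^2 − 4x + 46 from numerator and denominator to get the reduced form.

(x^3 + 2x^2 − 45x − 126)/(2x − 10)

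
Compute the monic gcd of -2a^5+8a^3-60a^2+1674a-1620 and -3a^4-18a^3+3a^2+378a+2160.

a^2+a-30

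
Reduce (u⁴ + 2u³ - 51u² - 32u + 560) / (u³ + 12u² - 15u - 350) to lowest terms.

Apply the Euclidean algorithm:
  u⁴ + 2u³ - 51u² - 32u + 560 = (u - 10)(u³ + 12u² - 15u - 350) + (84u² + 168u - 2940)
  u³ + 12u² - 15u - 350 = ((1/84)u + 5/42)(84u² + 168u - 2940) + (0)
Last nonzero remainder: 84u² + 168u - 2940. Dividing through by 84 gives the monic gcd u² + 2u - 35.
Cancel u² + 2u - 35 from numerator and denominator to get the reduced form.

(u² - 16)/(u + 10)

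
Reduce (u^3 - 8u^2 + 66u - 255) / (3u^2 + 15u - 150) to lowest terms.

By polynomial division,
  u^3 - 8u^2 + 66u - 255 = ((1/3)u - 13/3)(3u^2 + 15u - 150) + (181u - 905)
  3u^2 + 15u - 150 = ((3/181)u + 30/181)(181u - 905) + (0)
Last nonzero remainder: 181u - 905. Dividing through by 181 gives the monic gcd u - 5.
Cancel u - 5 from numerator and denominator to get the reduced form.

(u^2 - 3u + 51)/(3u + 30)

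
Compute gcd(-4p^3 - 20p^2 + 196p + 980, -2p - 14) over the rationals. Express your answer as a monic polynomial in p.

p + 7

Repeated division with remainder:
  -4p^3 - 20p^2 + 196p + 980 = (2p^2 - 4p - 70)(-2p - 14) + (0)
Last nonzero remainder: -2p - 14. Dividing through by -2 gives the monic gcd p + 7.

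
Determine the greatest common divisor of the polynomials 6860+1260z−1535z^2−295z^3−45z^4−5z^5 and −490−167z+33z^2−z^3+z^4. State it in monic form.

98+53z+4z^2+z^3

Euclidean algorithm in ℚ[z]:
  −5z^5−45z^4−295z^3−1535z^2+1260z+6860 = (−5z−50)(z^4−z^3+33z^2−167z−490) + (−180z^3−720z^2−9540z−17640)
  z^4−z^3+33z^2−167z−490 = (−(1/180)z+1/36)(−180z^3−720z^2−9540z−17640) + (0)
Last nonzero remainder: −180z^3−720z^2−9540z−17640. Dividing through by −180 gives the monic gcd z^3+4z^2+53z+98.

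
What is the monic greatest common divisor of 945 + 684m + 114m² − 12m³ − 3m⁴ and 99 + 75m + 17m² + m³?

9 + 6m + m²

Apply the Euclidean algorithm:
  −3m⁴ − 12m³ + 114m² + 684m + 945 = (−3m + 39)(m³ + 17m² + 75m + 99) + (−324m² − 1944m − 2916)
  m³ + 17m² + 75m + 99 = (−(1/324)m − 11/324)(−324m² − 1944m − 2916) + (0)
Last nonzero remainder: −324m² − 1944m − 2916. Dividing through by −324 gives the monic gcd m² + 6m + 9.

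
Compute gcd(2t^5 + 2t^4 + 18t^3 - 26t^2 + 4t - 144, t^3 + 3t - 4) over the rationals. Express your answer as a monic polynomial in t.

Repeated division with remainder:
  2t^5 + 2t^4 + 18t^3 - 26t^2 + 4t - 144 = (2t^2 + 2t + 12)(t^3 + 3t - 4) + (-24t^2 - 24t - 96)
  t^3 + 3t - 4 = (-(1/24)t + 1/24)(-24t^2 - 24t - 96) + (0)
Last nonzero remainder: -24t^2 - 24t - 96. Dividing through by -24 gives the monic gcd t^2 + t + 4.

t^2 + t + 4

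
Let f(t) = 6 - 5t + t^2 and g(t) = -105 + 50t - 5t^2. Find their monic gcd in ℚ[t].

-3 + t

Apply the Euclidean algorithm:
  t^2 - 5t + 6 = (-1/5)(-5t^2 + 50t - 105) + (5t - 15)
  -5t^2 + 50t - 105 = (-t + 7)(5t - 15) + (0)
Last nonzero remainder: 5t - 15. Dividing through by 5 gives the monic gcd t - 3.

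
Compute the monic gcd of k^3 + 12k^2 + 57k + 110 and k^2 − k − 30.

k + 5

Euclidean algorithm in ℚ[k]:
  k^3 + 12k^2 + 57k + 110 = (k + 13)(k^2 − k − 30) + (100k + 500)
  k^2 − k − 30 = ((1/100)k − 3/50)(100k + 500) + (0)
Last nonzero remainder: 100k + 500. Dividing through by 100 gives the monic gcd k + 5.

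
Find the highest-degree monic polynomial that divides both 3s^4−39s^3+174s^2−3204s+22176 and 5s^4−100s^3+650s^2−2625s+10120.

Repeated division with remainder:
  3s^4−39s^3+174s^2−3204s+22176 = (3/5)(5s^4−100s^3+650s^2−2625s+10120) + (21s^3−216s^2−1629s+16104)
  5s^4−100s^3+650s^2−2625s+10120 = ((5/21)s−340/147)(21s^3−216s^2−1629s+16104) + ((26375/49)s^2−(501125/49)s+2321000/49)
  21s^3−216s^2−1629s+16104 = ((1029/26375)s+8967/26375)((26375/49)s^2−(501125/49)s+2321000/49) + (0)
Last nonzero remainder: (26375/49)s^2−(501125/49)s+2321000/49. Dividing through by 26375/49 gives the monic gcd s^2−19s+88.

s^2−19s+88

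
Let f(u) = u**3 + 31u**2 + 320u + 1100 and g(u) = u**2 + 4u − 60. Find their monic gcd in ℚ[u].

Repeated division with remainder:
  u**3 + 31u**2 + 320u + 1100 = (u + 27)(u**2 + 4u − 60) + (272u + 2720)
  u**2 + 4u − 60 = ((1/272)u − 3/136)(272u + 2720) + (0)
Last nonzero remainder: 272u + 2720. Dividing through by 272 gives the monic gcd u + 10.

u + 10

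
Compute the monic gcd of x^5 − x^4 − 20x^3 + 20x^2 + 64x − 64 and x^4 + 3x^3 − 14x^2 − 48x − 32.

x^3 + 2x^2 − 16x − 32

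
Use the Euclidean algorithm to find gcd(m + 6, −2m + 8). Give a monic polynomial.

By polynomial division,
  m + 6 = (−1/2)(−2m + 8) + (10)
  −2m + 8 = (−(1/5)m + 4/5)(10) + (0)
The last nonzero remainder is the constant 10, so the polynomials are coprime and gcd = 1.

1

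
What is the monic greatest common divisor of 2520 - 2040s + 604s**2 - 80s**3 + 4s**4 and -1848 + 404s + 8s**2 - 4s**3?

Euclidean algorithm in ℚ[s]:
  4s**4 - 80s**3 + 604s**2 - 2040s + 2520 = (-s + 18)(-4s**3 + 8s**2 + 404s - 1848) + (864s**2 - 11160s + 35784)
  -4s**3 + 8s**2 + 404s - 1848 = (-(1/216)s - 131/2592)(864s**2 - 11160s + 35784) + ((203/36)s - 1421/36)
  864s**2 - 11160s + 35784 = ((31104/203)s - 184032/203)((203/36)s - 1421/36) + (0)
Last nonzero remainder: (203/36)s - 1421/36. Dividing through by 203/36 gives the monic gcd s - 7.

-7 + s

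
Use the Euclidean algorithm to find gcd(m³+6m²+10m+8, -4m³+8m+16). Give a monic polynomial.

m²+2m+2

Repeated division with remainder:
  m³+6m²+10m+8 = (-1/4)(-4m³+8m+16) + (6m²+12m+12)
  -4m³+8m+16 = (-(2/3)m+4/3)(6m²+12m+12) + (0)
Last nonzero remainder: 6m²+12m+12. Dividing through by 6 gives the monic gcd m²+2m+2.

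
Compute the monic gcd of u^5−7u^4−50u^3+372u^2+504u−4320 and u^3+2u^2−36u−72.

Repeated division with remainder:
  u^5−7u^4−50u^3+372u^2+504u−4320 = (u^2−9u+4)(u^3+2u^2−36u−72) + (112u^2−4032)
  u^3+2u^2−36u−72 = ((1/112)u+1/56)(112u^2−4032) + (0)
Last nonzero remainder: 112u^2−4032. Dividing through by 112 gives the monic gcd u^2−36.

u^2−36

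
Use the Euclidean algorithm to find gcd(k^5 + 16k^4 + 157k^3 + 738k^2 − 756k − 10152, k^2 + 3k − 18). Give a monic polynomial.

k^2 + 3k − 18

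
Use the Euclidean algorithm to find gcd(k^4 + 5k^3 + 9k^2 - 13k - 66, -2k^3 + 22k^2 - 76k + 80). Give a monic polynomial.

k - 2

Euclidean algorithm in ℚ[k]:
  k^4 + 5k^3 + 9k^2 - 13k - 66 = (-(1/2)k - 8)(-2k^3 + 22k^2 - 76k + 80) + (147k^2 - 581k + 574)
  -2k^3 + 22k^2 - 76k + 80 = (-(2/147)k + 296/3087)(147k^2 - 581k + 574) + (-(5504/441)k + 11008/441)
  147k^2 - 581k + 574 = (-(64827/5504)k + 126567/5504)(-(5504/441)k + 11008/441) + (0)
Last nonzero remainder: -(5504/441)k + 11008/441. Dividing through by -5504/441 gives the monic gcd k - 2.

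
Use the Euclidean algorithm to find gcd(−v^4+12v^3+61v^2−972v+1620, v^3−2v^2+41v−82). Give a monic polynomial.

v−2

Apply the Euclidean algorithm:
  −v^4+12v^3+61v^2−972v+1620 = (−v+10)(v^3−2v^2+41v−82) + (122v^2−1464v+2440)
  v^3−2v^2+41v−82 = ((1/122)v+5/61)(122v^2−1464v+2440) + (141v−282)
  122v^2−1464v+2440 = ((122/141)v−1220/141)(141v−282) + (0)
Last nonzero remainder: 141v−282. Dividing through by 141 gives the monic gcd v−2.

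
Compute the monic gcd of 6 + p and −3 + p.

Apply the Euclidean algorithm:
  p + 6 = (p − 3) + (9)
  p − 3 = ((1/9)p − 1/3)(9) + (0)
The last nonzero remainder is the constant 9, so the polynomials are coprime and gcd = 1.

1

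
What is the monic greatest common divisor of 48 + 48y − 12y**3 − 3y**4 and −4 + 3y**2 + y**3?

By polynomial division,
  −3y**4 − 12y**3 + 48y + 48 = (−3y − 3)(y**3 + 3y**2 − 4) + (9y**2 + 36y + 36)
  y**3 + 3y**2 − 4 = ((1/9)y − 1/9)(9y**2 + 36y + 36) + (0)
Last nonzero remainder: 9y**2 + 36y + 36. Dividing through by 9 gives the monic gcd y**2 + 4y + 4.

4 + 4y + y**2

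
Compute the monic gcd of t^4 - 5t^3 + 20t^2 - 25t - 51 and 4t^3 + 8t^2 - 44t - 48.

By polynomial division,
  t^4 - 5t^3 + 20t^2 - 25t - 51 = ((1/4)t - 7/4)(4t^3 + 8t^2 - 44t - 48) + (45t^2 - 90t - 135)
  4t^3 + 8t^2 - 44t - 48 = ((4/45)t + 16/45)(45t^2 - 90t - 135) + (0)
Last nonzero remainder: 45t^2 - 90t - 135. Dividing through by 45 gives the monic gcd t^2 - 2t - 3.

t^2 - 2t - 3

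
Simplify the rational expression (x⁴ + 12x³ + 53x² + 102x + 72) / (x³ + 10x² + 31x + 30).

(x² + 7x + 12)/(x + 5)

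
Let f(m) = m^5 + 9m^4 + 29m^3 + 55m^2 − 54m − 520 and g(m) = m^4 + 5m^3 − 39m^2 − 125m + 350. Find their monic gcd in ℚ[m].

By polynomial division,
  m^5 + 9m^4 + 29m^3 + 55m^2 − 54m − 520 = (m + 4)(m^4 + 5m^3 − 39m^2 − 125m + 350) + (48m^3 + 336m^2 + 96m − 1920)
  m^4 + 5m^3 − 39m^2 − 125m + 350 = ((1/48)m − 1/24)(48m^3 + 336m^2 + 96m − 1920) + (−27m^2 − 81m + 270)
  48m^3 + 336m^2 + 96m − 1920 = (−(16/9)m − 64/9)(−27m^2 − 81m + 270) + (0)
Last nonzero remainder: −27m^2 − 81m + 270. Dividing through by −27 gives the monic gcd m^2 + 3m − 10.

m^2 + 3m − 10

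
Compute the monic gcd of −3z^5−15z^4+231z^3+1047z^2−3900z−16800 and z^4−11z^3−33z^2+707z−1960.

z^3−4z^2−61z+280

Euclidean algorithm in ℚ[z]:
  −3z^5−15z^4+231z^3+1047z^2−3900z−16800 = (−3z−48)(z^4−11z^3−33z^2+707z−1960) + (−396z^3+1584z^2+24156z−110880)
  z^4−11z^3−33z^2+707z−1960 = (−(1/396)z+7/396)(−396z^3+1584z^2+24156z−110880) + (0)
Last nonzero remainder: −396z^3+1584z^2+24156z−110880. Dividing through by −396 gives the monic gcd z^3−4z^2−61z+280.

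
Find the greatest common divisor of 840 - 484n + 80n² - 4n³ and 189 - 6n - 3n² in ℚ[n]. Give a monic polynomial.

-7 + n

By polynomial division,
  -4n³ + 80n² - 484n + 840 = ((4/3)n - 88/3)(-3n² - 6n + 189) + (-912n + 6384)
  -3n² - 6n + 189 = ((1/304)n + 9/304)(-912n + 6384) + (0)
Last nonzero remainder: -912n + 6384. Dividing through by -912 gives the monic gcd n - 7.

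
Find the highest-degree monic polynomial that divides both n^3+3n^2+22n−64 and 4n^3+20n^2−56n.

Euclidean algorithm in ℚ[n]:
  n^3+3n^2+22n−64 = (1/4)(4n^3+20n^2−56n) + (−2n^2+36n−64)
  4n^3+20n^2−56n = (−2n−46)(−2n^2+36n−64) + (1472n−2944)
  −2n^2+36n−64 = (−(1/736)n+1/46)(1472n−2944) + (0)
Last nonzero remainder: 1472n−2944. Dividing through by 1472 gives the monic gcd n−2.

n−2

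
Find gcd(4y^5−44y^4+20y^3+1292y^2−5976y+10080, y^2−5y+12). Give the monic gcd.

Euclidean algorithm in ℚ[y]:
  4y^5−44y^4+20y^3+1292y^2−5976y+10080 = (4y^3−24y^2−148y+840)(y^2−5y+12) + (0)
The last nonzero remainder y^2−5y+12 is already monic.

y^2−5y+12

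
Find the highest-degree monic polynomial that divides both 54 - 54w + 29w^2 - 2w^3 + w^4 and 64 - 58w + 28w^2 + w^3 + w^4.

2 - 2w + w^2

Apply the Euclidean algorithm:
  w^4 - 2w^3 + 29w^2 - 54w + 54 = (w^4 + w^3 + 28w^2 - 58w + 64) + (-3w^3 + w^2 + 4w - 10)
  w^4 + w^3 + 28w^2 - 58w + 64 = (-(1/3)w - 4/9)(-3w^3 + w^2 + 4w - 10) + ((268/9)w^2 - (536/9)w + 536/9)
  -3w^3 + w^2 + 4w - 10 = (-(27/268)w - 45/268)((268/9)w^2 - (536/9)w + 536/9) + (0)
Last nonzero remainder: (268/9)w^2 - (536/9)w + 536/9. Dividing through by 268/9 gives the monic gcd w^2 - 2w + 2.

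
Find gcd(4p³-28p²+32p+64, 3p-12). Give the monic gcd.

p-4

By polynomial division,
  4p³-28p²+32p+64 = ((4/3)p²-4p-16/3)(3p-12) + (0)
Last nonzero remainder: 3p-12. Dividing through by 3 gives the monic gcd p-4.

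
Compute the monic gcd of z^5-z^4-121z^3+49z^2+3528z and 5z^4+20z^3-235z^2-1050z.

z^2-7z

Apply the Euclidean algorithm:
  z^5-z^4-121z^3+49z^2+3528z = ((1/5)z-1)(5z^4+20z^3-235z^2-1050z) + (-54z^3+24z^2+2478z)
  5z^4+20z^3-235z^2-1050z = (-(5/54)z-100/243)(-54z^3+24z^2+2478z) + ((350/81)z^2-(2450/81)z)
  -54z^3+24z^2+2478z = (-(2187/175)z-14337/175)((350/81)z^2-(2450/81)z) + (0)
Last nonzero remainder: (350/81)z^2-(2450/81)z. Dividing through by 350/81 gives the monic gcd z^2-7z.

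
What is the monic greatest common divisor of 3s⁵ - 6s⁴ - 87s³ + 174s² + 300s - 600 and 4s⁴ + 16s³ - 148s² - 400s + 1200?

s³ - 2s² - 25s + 50

By polynomial division,
  3s⁵ - 6s⁴ - 87s³ + 174s² + 300s - 600 = ((3/4)s - 9/2)(4s⁴ + 16s³ - 148s² - 400s + 1200) + (96s³ - 192s² - 2400s + 4800)
  4s⁴ + 16s³ - 148s² - 400s + 1200 = ((1/24)s + 1/4)(96s³ - 192s² - 2400s + 4800) + (0)
Last nonzero remainder: 96s³ - 192s² - 2400s + 4800. Dividing through by 96 gives the monic gcd s³ - 2s² - 25s + 50.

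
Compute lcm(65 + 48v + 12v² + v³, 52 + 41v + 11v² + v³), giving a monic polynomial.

260 + 257v + 96v² + 16v³ + v⁴

By polynomial division,
  v³ + 12v² + 48v + 65 = (v³ + 11v² + 41v + 52) + (v² + 7v + 13)
  v³ + 11v² + 41v + 52 = (v + 4)(v² + 7v + 13) + (0)
The last nonzero remainder v² + 7v + 13 is already monic.
Then lcm(f, g) = f·g / gcd(f, g); expanding and making the result monic gives the answer.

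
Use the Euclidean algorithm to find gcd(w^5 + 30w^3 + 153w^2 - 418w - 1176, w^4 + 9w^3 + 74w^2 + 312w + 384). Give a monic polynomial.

Repeated division with remainder:
  w^5 + 30w^3 + 153w^2 - 418w - 1176 = (w - 9)(w^4 + 9w^3 + 74w^2 + 312w + 384) + (37w^3 + 507w^2 + 2006w + 2280)
  w^4 + 9w^3 + 74w^2 + 312w + 384 = ((1/37)w - 174/1369)(37w^3 + 507w^2 + 2006w + 2280) + ((115302/1369)w^2 + (691812/1369)w + 922416/1369)
  37w^3 + 507w^2 + 2006w + 2280 = ((50653/115302)w + 130055/38434)((115302/1369)w^2 + (691812/1369)w + 922416/1369) + (0)
Last nonzero remainder: (115302/1369)w^2 + (691812/1369)w + 922416/1369. Dividing through by 115302/1369 gives the monic gcd w^2 + 6w + 8.

w^2 + 6w + 8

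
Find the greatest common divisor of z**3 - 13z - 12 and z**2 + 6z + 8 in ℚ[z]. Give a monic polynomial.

1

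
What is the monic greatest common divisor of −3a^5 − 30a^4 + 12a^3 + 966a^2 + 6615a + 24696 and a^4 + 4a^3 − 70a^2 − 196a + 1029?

Apply the Euclidean algorithm:
  −3a^5 − 30a^4 + 12a^3 + 966a^2 + 6615a + 24696 = (−3a − 18)(a^4 + 4a^3 − 70a^2 − 196a + 1029) + (−126a^3 − 882a^2 + 6174a + 43218)
  a^4 + 4a^3 − 70a^2 − 196a + 1029 = (−(1/126)a + 1/42)(−126a^3 − 882a^2 + 6174a + 43218) + (0)
Last nonzero remainder: −126a^3 − 882a^2 + 6174a + 43218. Dividing through by −126 gives the monic gcd a^3 + 7a^2 − 49a − 343.

a^3 + 7a^2 − 49a − 343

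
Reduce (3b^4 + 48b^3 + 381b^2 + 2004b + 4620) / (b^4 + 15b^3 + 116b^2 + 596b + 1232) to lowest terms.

Euclidean algorithm in ℚ[b]:
  3b^4 + 48b^3 + 381b^2 + 2004b + 4620 = (3)(b^4 + 15b^3 + 116b^2 + 596b + 1232) + (3b^3 + 33b^2 + 216b + 924)
  b^4 + 15b^3 + 116b^2 + 596b + 1232 = ((1/3)b + 4/3)(3b^3 + 33b^2 + 216b + 924) + (0)
Last nonzero remainder: 3b^3 + 33b^2 + 216b + 924. Dividing through by 3 gives the monic gcd b^3 + 11b^2 + 72b + 308.
Cancel b^3 + 11b^2 + 72b + 308 from numerator and denominator to get the reduced form.

(3b + 15)/(b + 4)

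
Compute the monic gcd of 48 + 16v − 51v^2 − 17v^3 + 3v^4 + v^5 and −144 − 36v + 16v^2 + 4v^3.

12 + 7v + v^2

Euclidean algorithm in ℚ[v]:
  v^5 + 3v^4 − 17v^3 − 51v^2 + 16v + 48 = ((1/4)v^2 − (1/4)v − 1)(4v^3 + 16v^2 − 36v − 144) + (−8v^2 − 56v − 96)
  4v^3 + 16v^2 − 36v − 144 = (−(1/2)v + 3/2)(−8v^2 − 56v − 96) + (0)
Last nonzero remainder: −8v^2 − 56v − 96. Dividing through by −8 gives the monic gcd v^2 + 7v + 12.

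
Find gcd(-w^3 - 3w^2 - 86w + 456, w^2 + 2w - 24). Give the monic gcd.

Euclidean algorithm in ℚ[w]:
  -w^3 - 3w^2 - 86w + 456 = (-w - 1)(w^2 + 2w - 24) + (-108w + 432)
  w^2 + 2w - 24 = (-(1/108)w - 1/18)(-108w + 432) + (0)
Last nonzero remainder: -108w + 432. Dividing through by -108 gives the monic gcd w - 4.

w - 4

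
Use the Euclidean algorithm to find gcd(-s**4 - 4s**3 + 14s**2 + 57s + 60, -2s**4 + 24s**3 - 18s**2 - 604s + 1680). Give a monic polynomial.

s**2 + s - 20

By polynomial division,
  -s**4 - 4s**3 + 14s**2 + 57s + 60 = (1/2)(-2s**4 + 24s**3 - 18s**2 - 604s + 1680) + (-16s**3 + 23s**2 + 359s - 780)
  -2s**4 + 24s**3 - 18s**2 - 604s + 1680 = ((1/8)s - 169/128)(-16s**3 + 23s**2 + 359s - 780) + (-(4161/128)s**2 - (4161/128)s + 20805/32)
  -16s**3 + 23s**2 + 359s - 780 = ((2048/4161)s - 1664/1387)(-(4161/128)s**2 - (4161/128)s + 20805/32) + (0)
Last nonzero remainder: -(4161/128)s**2 - (4161/128)s + 20805/32. Dividing through by -4161/128 gives the monic gcd s**2 + s - 20.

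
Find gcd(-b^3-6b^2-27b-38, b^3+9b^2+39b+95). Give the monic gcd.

Repeated division with remainder:
  -b^3-6b^2-27b-38 = (-1)(b^3+9b^2+39b+95) + (3b^2+12b+57)
  b^3+9b^2+39b+95 = ((1/3)b+5/3)(3b^2+12b+57) + (0)
Last nonzero remainder: 3b^2+12b+57. Dividing through by 3 gives the monic gcd b^2+4b+19.

b^2+4b+19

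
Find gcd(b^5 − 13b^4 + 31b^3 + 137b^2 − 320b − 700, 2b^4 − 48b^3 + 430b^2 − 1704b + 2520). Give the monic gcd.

Euclidean algorithm in ℚ[b]:
  b^5 − 13b^4 + 31b^3 + 137b^2 − 320b − 700 = ((1/2)b + 11/2)(2b^4 − 48b^3 + 430b^2 − 1704b + 2520) + (80b^3 − 1376b^2 + 7792b − 14560)
  2b^4 − 48b^3 + 430b^2 − 1704b + 2520 = ((1/40)b − 17/100)(80b^3 − 1376b^2 + 7792b − 14560) + ((32/25)b^2 − (384/25)b + 224/5)
  80b^3 − 1376b^2 + 7792b − 14560 = ((125/2)b − 325)((32/25)b^2 − (384/25)b + 224/5) + (0)
Last nonzero remainder: (32/25)b^2 − (384/25)b + 224/5. Dividing through by 32/25 gives the monic gcd b^2 − 12b + 35.

b^2 − 12b + 35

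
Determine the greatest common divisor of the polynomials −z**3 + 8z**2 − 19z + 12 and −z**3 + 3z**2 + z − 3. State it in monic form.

z**2 − 4z + 3

By polynomial division,
  −z**3 + 8z**2 − 19z + 12 = (−z**3 + 3z**2 + z − 3) + (5z**2 − 20z + 15)
  −z**3 + 3z**2 + z − 3 = (−(1/5)z − 1/5)(5z**2 − 20z + 15) + (0)
Last nonzero remainder: 5z**2 − 20z + 15. Dividing through by 5 gives the monic gcd z**2 − 4z + 3.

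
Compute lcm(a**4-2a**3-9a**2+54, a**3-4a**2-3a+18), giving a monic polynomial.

a**5-13a**3-18a**2+54a+108

Euclidean algorithm in ℚ[a]:
  a**4-2a**3-9a**2+54 = (a+2)(a**3-4a**2-3a+18) + (2a**2-12a+18)
  a**3-4a**2-3a+18 = ((1/2)a+1)(2a**2-12a+18) + (0)
Last nonzero remainder: 2a**2-12a+18. Dividing through by 2 gives the monic gcd a**2-6a+9.
Then lcm(f, g) = f·g / gcd(f, g); expanding and making the result monic gives the answer.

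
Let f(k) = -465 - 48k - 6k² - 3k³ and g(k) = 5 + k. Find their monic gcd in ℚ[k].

Euclidean algorithm in ℚ[k]:
  -3k³ - 6k² - 48k - 465 = (-3k² + 9k - 93)(k + 5) + (0)
The last nonzero remainder k + 5 is already monic.

5 + k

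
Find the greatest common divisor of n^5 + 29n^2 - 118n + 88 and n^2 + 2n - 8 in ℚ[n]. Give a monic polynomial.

n^2 + 2n - 8

By polynomial division,
  n^5 + 29n^2 - 118n + 88 = (n^3 - 2n^2 + 12n - 11)(n^2 + 2n - 8) + (0)
The last nonzero remainder n^2 + 2n - 8 is already monic.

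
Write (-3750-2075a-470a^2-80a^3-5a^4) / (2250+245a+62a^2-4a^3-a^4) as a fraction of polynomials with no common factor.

(15+5a)/(-9+a)

Euclidean algorithm in ℚ[a]:
  -5a^4-80a^3-470a^2-2075a-3750 = (5)(-a^4-4a^3+62a^2+245a+2250) + (-60a^3-780a^2-3300a-15000)
  -a^4-4a^3+62a^2+245a+2250 = ((1/60)a-3/20)(-60a^3-780a^2-3300a-15000) + (0)
Last nonzero remainder: -60a^3-780a^2-3300a-15000. Dividing through by -60 gives the monic gcd a^3+13a^2+55a+250.
Cancel a^3+13a^2+55a+250 from numerator and denominator to get the reduced form.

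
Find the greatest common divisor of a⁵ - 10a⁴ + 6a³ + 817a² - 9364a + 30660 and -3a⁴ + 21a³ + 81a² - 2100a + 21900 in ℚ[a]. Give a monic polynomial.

a³ + 3a² + 3a + 730

By polynomial division,
  a⁵ - 10a⁴ + 6a³ + 817a² - 9364a + 30660 = (-(1/3)a + 1)(-3a⁴ + 21a³ + 81a² - 2100a + 21900) + (12a³ + 36a² + 36a + 8760)
  -3a⁴ + 21a³ + 81a² - 2100a + 21900 = (-(1/4)a + 5/2)(12a³ + 36a² + 36a + 8760) + (0)
Last nonzero remainder: 12a³ + 36a² + 36a + 8760. Dividing through by 12 gives the monic gcd a³ + 3a² + 3a + 730.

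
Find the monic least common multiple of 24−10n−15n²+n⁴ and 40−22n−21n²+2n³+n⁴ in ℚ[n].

120−26n−85n²−15n³+5n⁴+n⁵

By polynomial division,
  n⁴−15n²−10n+24 = (n⁴+2n³−21n²−22n+40) + (−2n³+6n²+12n−16)
  n⁴+2n³−21n²−22n+40 = (−(1/2)n−5/2)(−2n³+6n²+12n−16) + (0)
Last nonzero remainder: −2n³+6n²+12n−16. Dividing through by −2 gives the monic gcd n³−3n²−6n+8.
Then lcm(f, g) = f·g / gcd(f, g); expanding and making the result monic gives the answer.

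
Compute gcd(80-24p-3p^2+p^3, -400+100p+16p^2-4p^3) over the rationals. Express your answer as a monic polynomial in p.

Euclidean algorithm in ℚ[p]:
  p^3-3p^2-24p+80 = (-1/4)(-4p^3+16p^2+100p-400) + (p^2+p-20)
  -4p^3+16p^2+100p-400 = (-4p+20)(p^2+p-20) + (0)
The last nonzero remainder p^2+p-20 is already monic.

-20+p+p^2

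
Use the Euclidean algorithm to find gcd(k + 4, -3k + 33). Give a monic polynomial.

By polynomial division,
  k + 4 = (-1/3)(-3k + 33) + (15)
  -3k + 33 = (-(1/5)k + 11/5)(15) + (0)
The last nonzero remainder is the constant 15, so the polynomials are coprime and gcd = 1.

1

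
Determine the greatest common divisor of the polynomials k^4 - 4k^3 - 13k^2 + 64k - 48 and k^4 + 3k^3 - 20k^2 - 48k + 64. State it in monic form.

k^3 - k^2 - 16k + 16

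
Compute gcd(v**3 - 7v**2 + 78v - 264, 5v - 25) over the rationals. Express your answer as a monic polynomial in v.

Euclidean algorithm in ℚ[v]:
  v**3 - 7v**2 + 78v - 264 = ((1/5)v**2 - (2/5)v + 68/5)(5v - 25) + (76)
  5v - 25 = ((5/76)v - 25/76)(76) + (0)
The last nonzero remainder is the constant 76, so the polynomials are coprime and gcd = 1.

1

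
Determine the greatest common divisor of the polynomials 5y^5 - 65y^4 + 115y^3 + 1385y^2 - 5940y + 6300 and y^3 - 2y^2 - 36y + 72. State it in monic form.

y^2 - 8y + 12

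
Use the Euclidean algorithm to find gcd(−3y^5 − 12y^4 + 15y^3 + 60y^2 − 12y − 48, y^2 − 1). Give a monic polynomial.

y^2 − 1

Repeated division with remainder:
  −3y^5 − 12y^4 + 15y^3 + 60y^2 − 12y − 48 = (−3y^3 − 12y^2 + 12y + 48)(y^2 − 1) + (0)
The last nonzero remainder y^2 − 1 is already monic.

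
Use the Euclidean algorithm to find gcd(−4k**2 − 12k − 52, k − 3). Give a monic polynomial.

1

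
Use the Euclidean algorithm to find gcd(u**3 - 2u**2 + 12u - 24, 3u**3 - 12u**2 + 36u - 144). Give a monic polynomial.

u**2 + 12

By polynomial division,
  u**3 - 2u**2 + 12u - 24 = (1/3)(3u**3 - 12u**2 + 36u - 144) + (2u**2 + 24)
  3u**3 - 12u**2 + 36u - 144 = ((3/2)u - 6)(2u**2 + 24) + (0)
Last nonzero remainder: 2u**2 + 24. Dividing through by 2 gives the monic gcd u**2 + 12.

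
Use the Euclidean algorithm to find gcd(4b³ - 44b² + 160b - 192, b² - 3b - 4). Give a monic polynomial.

b - 4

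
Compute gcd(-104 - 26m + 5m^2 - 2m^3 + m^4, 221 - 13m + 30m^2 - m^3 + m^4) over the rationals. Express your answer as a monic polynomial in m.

13 + m^2

By polynomial division,
  m^4 - 2m^3 + 5m^2 - 26m - 104 = (m^4 - m^3 + 30m^2 - 13m + 221) + (-m^3 - 25m^2 - 13m - 325)
  m^4 - m^3 + 30m^2 - 13m + 221 = (-m + 26)(-m^3 - 25m^2 - 13m - 325) + (667m^2 + 8671)
  -m^3 - 25m^2 - 13m - 325 = (-(1/667)m - 25/667)(667m^2 + 8671) + (0)
Last nonzero remainder: 667m^2 + 8671. Dividing through by 667 gives the monic gcd m^2 + 13.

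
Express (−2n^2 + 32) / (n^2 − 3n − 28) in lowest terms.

(−2n + 8)/(n − 7)

Repeated division with remainder:
  −2n^2 + 32 = (−2)(n^2 − 3n − 28) + (−6n − 24)
  n^2 − 3n − 28 = (−(1/6)n + 7/6)(−6n − 24) + (0)
Last nonzero remainder: −6n − 24. Dividing through by −6 gives the monic gcd n + 4.
Cancel n + 4 from numerator and denominator to get the reduced form.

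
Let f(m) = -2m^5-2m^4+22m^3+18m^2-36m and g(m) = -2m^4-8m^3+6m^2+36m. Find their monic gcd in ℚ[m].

Repeated division with remainder:
  -2m^5-2m^4+22m^3+18m^2-36m = (m-3)(-2m^4-8m^3+6m^2+36m) + (-8m^3+72m)
  -2m^4-8m^3+6m^2+36m = ((1/4)m+1)(-8m^3+72m) + (-12m^2-36m)
  -8m^3+72m = ((2/3)m-2)(-12m^2-36m) + (0)
Last nonzero remainder: -12m^2-36m. Dividing through by -12 gives the monic gcd m^2+3m.

m^2+3m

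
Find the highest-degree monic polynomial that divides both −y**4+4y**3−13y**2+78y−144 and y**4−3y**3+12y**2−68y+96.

y**3−y**2+10y−48

By polynomial division,
  −y**4+4y**3−13y**2+78y−144 = (−1)(y**4−3y**3+12y**2−68y+96) + (y**3−y**2+10y−48)
  y**4−3y**3+12y**2−68y+96 = (y−2)(y**3−y**2+10y−48) + (0)
The last nonzero remainder y**3−y**2+10y−48 is already monic.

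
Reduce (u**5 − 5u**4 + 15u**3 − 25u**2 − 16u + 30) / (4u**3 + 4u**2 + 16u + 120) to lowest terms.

Euclidean algorithm in ℚ[u]:
  u**5 − 5u**4 + 15u**3 − 25u**2 − 16u + 30 = ((1/4)u**2 − (3/2)u + 17/4)(4u**3 + 4u**2 + 16u + 120) + (−48u**2 + 96u − 480)
  4u**3 + 4u**2 + 16u + 120 = (−(1/12)u − 1/4)(−48u**2 + 96u − 480) + (0)
Last nonzero remainder: −48u**2 + 96u − 480. Dividing through by −48 gives the monic gcd u**2 − 2u + 10.
Cancel u**2 − 2u + 10 from numerator and denominator to get the reduced form.

(u**3 − 3u**2 − u + 3)/(4u + 12)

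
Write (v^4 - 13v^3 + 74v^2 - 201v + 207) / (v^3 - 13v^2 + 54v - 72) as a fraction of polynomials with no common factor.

(v^3 - 10v^2 + 44v - 69)/(v^2 - 10v + 24)

Euclidean algorithm in ℚ[v]:
  v^4 - 13v^3 + 74v^2 - 201v + 207 = (v)(v^3 - 13v^2 + 54v - 72) + (20v^2 - 129v + 207)
  v^3 - 13v^2 + 54v - 72 = ((1/20)v - 131/400)(20v^2 - 129v + 207) + ((561/400)v - 1683/400)
  20v^2 - 129v + 207 = ((8000/561)v - 9200/187)((561/400)v - 1683/400) + (0)
Last nonzero remainder: (561/400)v - 1683/400. Dividing through by 561/400 gives the monic gcd v - 3.
Cancel v - 3 from numerator and denominator to get the reduced form.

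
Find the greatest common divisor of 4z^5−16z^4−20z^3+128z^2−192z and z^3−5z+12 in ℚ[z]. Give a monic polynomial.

z^3−5z+12

By polynomial division,
  4z^5−16z^4−20z^3+128z^2−192z = (4z^2−16z)(z^3−5z+12) + (0)
The last nonzero remainder z^3−5z+12 is already monic.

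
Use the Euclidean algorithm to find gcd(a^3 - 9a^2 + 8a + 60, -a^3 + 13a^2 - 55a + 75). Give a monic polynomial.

Euclidean algorithm in ℚ[a]:
  a^3 - 9a^2 + 8a + 60 = (-1)(-a^3 + 13a^2 - 55a + 75) + (4a^2 - 47a + 135)
  -a^3 + 13a^2 - 55a + 75 = (-(1/4)a + 5/16)(4a^2 - 47a + 135) + (-(105/16)a + 525/16)
  4a^2 - 47a + 135 = (-(64/105)a + 144/35)(-(105/16)a + 525/16) + (0)
Last nonzero remainder: -(105/16)a + 525/16. Dividing through by -105/16 gives the monic gcd a - 5.

a - 5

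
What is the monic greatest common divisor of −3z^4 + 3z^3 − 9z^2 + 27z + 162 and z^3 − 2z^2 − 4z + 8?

Euclidean algorithm in ℚ[z]:
  −3z^4 + 3z^3 − 9z^2 + 27z + 162 = (−3z − 3)(z^3 − 2z^2 − 4z + 8) + (−27z^2 + 39z + 186)
  z^3 − 2z^2 − 4z + 8 = (−(1/27)z + 5/243)(−27z^2 + 39z + 186) + ((169/81)z + 338/81)
  −27z^2 + 39z + 186 = (−(2187/169)z + 7533/169)((169/81)z + 338/81) + (0)
Last nonzero remainder: (169/81)z + 338/81. Dividing through by 169/81 gives the monic gcd z + 2.

z + 2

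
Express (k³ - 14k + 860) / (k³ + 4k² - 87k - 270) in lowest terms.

By polynomial division,
  k³ - 14k + 860 = (k³ + 4k² - 87k - 270) + (-4k² + 73k + 1130)
  k³ + 4k² - 87k - 270 = (-(1/4)k - 89/16)(-4k² + 73k + 1130) + ((9625/16)k + 48125/8)
  -4k² + 73k + 1130 = (-(64/9625)k + 1808/9625)((9625/16)k + 48125/8) + (0)
Last nonzero remainder: (9625/16)k + 48125/8. Dividing through by 9625/16 gives the monic gcd k + 10.
Cancel k + 10 from numerator and denominator to get the reduced form.

(k² - 10k + 86)/(k² - 6k - 27)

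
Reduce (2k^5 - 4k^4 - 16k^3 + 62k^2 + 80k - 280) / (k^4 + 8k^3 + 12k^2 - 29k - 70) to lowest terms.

By polynomial division,
  2k^5 - 4k^4 - 16k^3 + 62k^2 + 80k - 280 = (2k - 20)(k^4 + 8k^3 + 12k^2 - 29k - 70) + (120k^3 + 360k^2 - 360k - 1680)
  k^4 + 8k^3 + 12k^2 - 29k - 70 = ((1/120)k + 1/24)(120k^3 + 360k^2 - 360k - 1680) + (0)
Last nonzero remainder: 120k^3 + 360k^2 - 360k - 1680. Dividing through by 120 gives the monic gcd k^3 + 3k^2 - 3k - 14.
Cancel k^3 + 3k^2 - 3k - 14 from numerator and denominator to get the reduced form.

(2k^2 - 10k + 20)/(k + 5)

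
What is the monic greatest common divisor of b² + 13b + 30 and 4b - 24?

Repeated division with remainder:
  b² + 13b + 30 = ((1/4)b + 19/4)(4b - 24) + (144)
  4b - 24 = ((1/36)b - 1/6)(144) + (0)
The last nonzero remainder is the constant 144, so the polynomials are coprime and gcd = 1.

1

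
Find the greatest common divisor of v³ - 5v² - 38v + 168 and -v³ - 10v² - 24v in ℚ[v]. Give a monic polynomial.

By polynomial division,
  v³ - 5v² - 38v + 168 = (-1)(-v³ - 10v² - 24v) + (-15v² - 62v + 168)
  -v³ - 10v² - 24v = ((1/15)v + 88/225)(-15v² - 62v + 168) + (-(2464/225)v - 4928/75)
  -15v² - 62v + 168 = ((3375/2464)v - 225/88)(-(2464/225)v - 4928/75) + (0)
Last nonzero remainder: -(2464/225)v - 4928/75. Dividing through by -2464/225 gives the monic gcd v + 6.

v + 6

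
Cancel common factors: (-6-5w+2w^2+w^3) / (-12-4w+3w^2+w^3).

Apply the Euclidean algorithm:
  w^3+2w^2-5w-6 = (w^3+3w^2-4w-12) + (-w^2-w+6)
  w^3+3w^2-4w-12 = (-w-2)(-w^2-w+6) + (0)
Last nonzero remainder: -w^2-w+6. Dividing through by -1 gives the monic gcd w^2+w-6.
Cancel w^2+w-6 from numerator and denominator to get the reduced form.

(1+w)/(2+w)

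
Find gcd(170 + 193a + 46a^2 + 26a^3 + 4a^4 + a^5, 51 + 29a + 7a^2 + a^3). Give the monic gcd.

Repeated division with remainder:
  a^5 + 4a^4 + 26a^3 + 46a^2 + 193a + 170 = (a^2 − 3a + 18)(a^3 + 7a^2 + 29a + 51) + (−44a^2 − 176a − 748)
  a^3 + 7a^2 + 29a + 51 = (−(1/44)a − 3/44)(−44a^2 − 176a − 748) + (0)
Last nonzero remainder: −44a^2 − 176a − 748. Dividing through by −44 gives the monic gcd a^2 + 4a + 17.

17 + 4a + a^2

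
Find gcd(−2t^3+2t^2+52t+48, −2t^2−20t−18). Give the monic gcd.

By polynomial division,
  −2t^3+2t^2+52t+48 = (t−11)(−2t^2−20t−18) + (−150t−150)
  −2t^2−20t−18 = ((1/75)t+3/25)(−150t−150) + (0)
Last nonzero remainder: −150t−150. Dividing through by −150 gives the monic gcd t+1.

t+1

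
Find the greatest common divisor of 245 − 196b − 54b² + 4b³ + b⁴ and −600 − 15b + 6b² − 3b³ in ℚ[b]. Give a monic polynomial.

By polynomial division,
  b⁴ + 4b³ − 54b² − 196b + 245 = (−(1/3)b − 2)(−3b³ + 6b² − 15b − 600) + (−47b² − 426b − 955)
  −3b³ + 6b² − 15b − 600 = ((3/47)b − 1560/2209)(−47b² − 426b − 955) + (−(563040/2209)b − 2815200/2209)
  −47b² − 426b − 955 = ((103823/563040)b + 421919/563040)(−(563040/2209)b − 2815200/2209) + (0)
Last nonzero remainder: −(563040/2209)b − 2815200/2209. Dividing through by −563040/2209 gives the monic gcd b + 5.

5 + b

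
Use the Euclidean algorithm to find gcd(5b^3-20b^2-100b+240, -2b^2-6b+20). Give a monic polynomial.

b-2

Euclidean algorithm in ℚ[b]:
  5b^3-20b^2-100b+240 = (-(5/2)b+35/2)(-2b^2-6b+20) + (55b-110)
  -2b^2-6b+20 = (-(2/55)b-2/11)(55b-110) + (0)
Last nonzero remainder: 55b-110. Dividing through by 55 gives the monic gcd b-2.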